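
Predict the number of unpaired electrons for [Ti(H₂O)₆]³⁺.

1 unpaired electron

Water is neutral; balancing the +3 overall charge requires Ti(III).
Group 4 minus oxidation state 3 gives a d¹ configuration.
In an octahedral field the d¹ configuration is t₂g¹e_g⁰ (only one arrangement possible), giving 1 unpaired electron.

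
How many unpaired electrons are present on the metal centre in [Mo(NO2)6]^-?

Ligand charges: each nitro (N-bound nitrite) is −1. With an overall charge of −1 the molybdenum centre must be in the +5 oxidation state.
Group 6 minus oxidation state 5 gives a d¹ configuration.
In an octahedral field the d¹ configuration is t₂g¹e_g⁰ (only one arrangement possible), giving 1 unpaired electron.

1 unpaired electron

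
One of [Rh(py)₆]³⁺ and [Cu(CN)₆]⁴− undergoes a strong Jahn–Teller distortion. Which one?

[Cu(CN)₆]⁴−

[Rh(py)₆]³⁺: Ligand charges: pyridine is neutral. With an overall charge of +3 the rhodium centre must be in the +3 oxidation state. Rh sits in group 9, so the d-electron count is 9 − 3 = 6. A 4d ion has a large Δₒ and is invariably low-spin. The d⁶ configuration leaves the e_g set evenly filled (or empty) — no strong Jahn–Teller driving force.
[Cu(CN)₆]⁴−: Ligand charges: each cyanide is −1. With an overall charge of −4 the copper centre must be in the +2 oxidation state. Cu sits in group 11, so the d-electron count is 11 − 2 = 9. The t₂g⁶e_g³ configuration has an unevenly filled e_g set; the Jahn–Teller theorem predicts a tetragonal distortion (typically axial elongation) to lift the degeneracy.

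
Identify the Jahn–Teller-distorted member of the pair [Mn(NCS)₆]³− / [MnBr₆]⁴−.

[Mn(NCS)₆]³−: Each isothiocyanate is −1; balancing the −3 overall charge requires Mn(III). Group 7 minus oxidation state 3 gives a d⁴ configuration. Isothiocyanate is a weak-field ligand for a first-row metal, so the complex is high-spin. The t₂g³e_g¹ (high-spin) configuration has an unevenly filled e_g set; the Jahn–Teller theorem predicts a tetragonal distortion (typically axial elongation) to lift the degeneracy.
[MnBr₆]⁴−: Summing ligand charges against the −4 overall charge gives an oxidation state of +2 for manganese. Mn sits in group 7, so the d-electron count is 7 − 2 = 5. Bromide is a weak-field ligand for a first-row metal, so the complex is high-spin. The d⁵ configuration leaves the e_g set evenly filled (or empty) — no strong Jahn–Teller driving force.

[Mn(NCS)₆]³−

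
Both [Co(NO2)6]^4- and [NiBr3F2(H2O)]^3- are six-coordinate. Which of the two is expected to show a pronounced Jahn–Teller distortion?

[Co(NO2)6]^4-: Ligand charges: each nitro (N-bound nitrite) is −1. With an overall charge of −4 the cobalt centre must be in the +2 oxidation state. Co sits in group 9, so the d-electron count is 9 − 2 = 7. Nitro (N-bound nitrite) is a strong-field ligand (high in the spectrochemical series) for a first-row metal, so the complex is low-spin. The t₂g⁶e_g¹ (low-spin) configuration has an unevenly filled e_g set; the Jahn–Teller theorem predicts a tetragonal distortion (typically axial elongation) to lift the degeneracy.
[NiBr3F2(H2O)]^3-: Each bromide is −1; each fluoride is −1; water is neutral; balancing the −3 overall charge requires Ni(II). Ni sits in group 10, so the d-electron count is 10 − 2 = 8. The d⁸ configuration leaves the e_g set evenly filled (or empty) — no strong Jahn–Teller driving force.

[Co(NO2)6]^4-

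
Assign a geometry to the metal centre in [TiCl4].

Summing ligand charges against the 0 overall charge gives an oxidation state of +4 for titanium.
Group 4 minus oxidation state 4 gives a d⁰ configuration.
Coordination number: 4.
A d⁰ ion has no crystal-field stabilisation preference between square planar and tetrahedral, so four ligands adopt the sterically favoured tetrahedral geometry.

tetrahedral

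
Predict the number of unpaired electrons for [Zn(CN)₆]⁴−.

0 unpaired electrons

Summing ligand charges against the −4 overall charge gives an oxidation state of +2 for zinc.
Zn sits in group 12, so the d-electron count is 12 − 2 = 10.
In an octahedral field the d¹⁰ configuration is t₂g⁶e_g⁴, giving 0 unpaired electrons.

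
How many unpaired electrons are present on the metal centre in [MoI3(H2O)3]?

Each iodide is −1; water is neutral; balancing the 0 overall charge requires Mo(III).
Mo sits in group 6, so the d-electron count is 6 − 3 = 3.
In an octahedral field the d³ configuration is t₂g³e_g⁰ (only one arrangement possible), giving 3 unpaired electrons.

3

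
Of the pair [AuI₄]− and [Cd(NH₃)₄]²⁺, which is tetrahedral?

For [AuI₄]−: Summing ligand charges against the −1 overall charge gives an oxidation state of +3 for gold. Au sits in group 11, so the d-electron count is 11 − 3 = 8. A 5d d⁸ ion has a large crystal-field splitting; square planar leaves the high-energy d_{x²−y²} orbital empty and maximises CFSE. → square planar.
For [Cd(NH₃)₄]²⁺: Ligand charges: ammonia is neutral. With an overall charge of +2 the cadmium centre must be in the +2 oxidation state. Group 12 minus oxidation state 2 gives a d¹⁰ configuration. A d¹⁰ ion has no crystal-field stabilisation preference between square planar and tetrahedral, so four ligands adopt the sterically favoured tetrahedral geometry. → tetrahedral.

[Cd(NH₃)₄]²⁺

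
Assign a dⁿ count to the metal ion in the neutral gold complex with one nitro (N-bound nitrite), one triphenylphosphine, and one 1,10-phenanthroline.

Each nitro (N-bound nitrite) is −1; triphenylphosphine is neutral; 1,10-phenanthroline is neutral; balancing the 0 overall charge requires Au(I).
Au sits in group 11, so the d-electron count is 11 − 1 = 10.

d¹⁰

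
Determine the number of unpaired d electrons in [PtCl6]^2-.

Each chloride is −1; balancing the −2 overall charge requires Pt(IV).
Platinum is a group-10 element; Pt(IV) is therefore d⁶.
The spin state decides the count: a 5d ion has a large Δₒ and is invariably low-spin.
An octahedral low-spin d⁶ ion is t₂g⁶e_g⁰, giving 0 unpaired electrons.

0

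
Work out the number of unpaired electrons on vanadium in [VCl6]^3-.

Ligand charges: each chloride is −1. With an overall charge of −3 the vanadium centre must be in the +3 oxidation state.
Vanadium is a group-5 element; V(III) is therefore d².
In an octahedral field the d² configuration is t₂g²e_g⁰ (only one arrangement possible), giving 2 unpaired electrons.

2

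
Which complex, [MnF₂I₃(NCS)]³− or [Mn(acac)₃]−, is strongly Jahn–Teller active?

[MnF₂I₃(NCS)]³−

[MnF₂I₃(NCS)]³−: Summing ligand charges against the −3 overall charge gives an oxidation state of +3 for manganese. Group 7 minus oxidation state 3 gives a d⁴ configuration. Fluoride, iodide, and isothiocyanate are weak-field ligands for a first-row metal, so the complex is high-spin. The t₂g³e_g¹ (high-spin) configuration has an unevenly filled e_g set; the Jahn–Teller theorem predicts a tetragonal distortion (typically axial elongation) to lift the degeneracy.
[Mn(acac)₃]−: Each acetylacetonate is −1; balancing the −1 overall charge requires Mn(II). Mn sits in group 7, so the d-electron count is 7 − 2 = 5. Acetylacetonate is a weak-field ligand for a first-row metal, so the complex is high-spin. The d⁵ configuration leaves the e_g set evenly filled (or empty) — no strong Jahn–Teller driving force.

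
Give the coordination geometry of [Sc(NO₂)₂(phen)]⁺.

Summing ligand charges against the +1 overall charge gives an oxidation state of +3 for scandium.
Sc sits in group 3, so the d-electron count is 3 − 3 = 0.
Counting donor atoms: 2×nitro (N-bound nitrite) (monodentate) → 2 donors; 1×1,10-phenanthroline (bidentate) → 2 donors. Coordination number = 4.
A d⁰ ion has no crystal-field stabilisation preference between square planar and tetrahedral, so four ligands adopt the sterically favoured tetrahedral geometry.

tetrahedral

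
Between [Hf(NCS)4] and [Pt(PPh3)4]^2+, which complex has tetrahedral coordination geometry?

[Hf(NCS)4]

For [Hf(NCS)4]: Each isothiocyanate is −1; balancing the 0 overall charge requires Hf(IV). Group 4 minus oxidation state 4 gives a d⁰ configuration. A d⁰ ion has no crystal-field stabilisation preference between square planar and tetrahedral, so four ligands adopt the sterically favoured tetrahedral geometry. → tetrahedral.
For [Pt(PPh3)4]^2+: Ligand charges: triphenylphosphine is neutral. With an overall charge of +2 the platinum centre must be in the +2 oxidation state. Group 10 minus oxidation state 2 gives a d⁸ configuration. A 5d d⁸ ion has a large crystal-field splitting; square planar leaves the high-energy d_{x²−y²} orbital empty and maximises CFSE. → square planar.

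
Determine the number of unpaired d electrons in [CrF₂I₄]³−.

Ligand charges: each fluoride is −1; each iodide is −1. With an overall charge of −3 the chromium centre must be in the +3 oxidation state.
Chromium is a group-6 element; Cr(III) is therefore d³.
In an octahedral field the d³ configuration is t₂g³e_g⁰ (only one arrangement possible), giving 3 unpaired electrons.

3 unpaired electrons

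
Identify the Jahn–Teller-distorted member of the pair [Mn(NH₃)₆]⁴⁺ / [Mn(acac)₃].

[Mn(NH₃)₆]⁴⁺: Summing ligand charges against the +4 overall charge gives an oxidation state of +4 for manganese. Mn sits in group 7, so the d-electron count is 7 − 4 = 3. The d³ configuration leaves the e_g set evenly filled (or empty) — no strong Jahn–Teller driving force.
[Mn(acac)₃]: Ligand charges: each acetylacetonate is −1. With an overall charge of 0 the manganese centre must be in the +3 oxidation state. Group 7 minus oxidation state 3 gives a d⁴ configuration. Acetylacetonate is a weak-field ligand for a first-row metal, so the complex is high-spin. The t₂g³e_g¹ (high-spin) configuration has an unevenly filled e_g set; the Jahn–Teller theorem predicts a tetragonal distortion (typically axial elongation) to lift the degeneracy.

[Mn(acac)₃]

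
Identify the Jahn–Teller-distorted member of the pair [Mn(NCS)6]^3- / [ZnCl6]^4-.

[Mn(NCS)6]^3-

[Mn(NCS)6]^3-: Summing ligand charges against the −3 overall charge gives an oxidation state of +3 for manganese. Group 7 minus oxidation state 3 gives a d⁴ configuration. Isothiocyanate is a weak-field ligand for a first-row metal, so the complex is high-spin. The t₂g³e_g¹ (high-spin) configuration has an unevenly filled e_g set; the Jahn–Teller theorem predicts a tetragonal distortion (typically axial elongation) to lift the degeneracy.
[ZnCl6]^4-: Summing ligand charges against the −4 overall charge gives an oxidation state of +2 for zinc. Group 12 minus oxidation state 2 gives a d¹⁰ configuration. The d¹⁰ configuration leaves the e_g set evenly filled (or empty) — no strong Jahn–Teller driving force.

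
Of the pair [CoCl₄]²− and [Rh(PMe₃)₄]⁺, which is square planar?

[Rh(PMe₃)₄]⁺

For [CoCl₄]²−: Ligand charges: each chloride is −1. With an overall charge of −2 the cobalt centre must be in the +2 oxidation state. Cobalt is a group-9 element; Co(II) is therefore d⁷. For a high-spin 3d d⁷ ion with weak-field ligands the small Δₜ gives little square-planar CFSE advantage, so four ligands adopt the sterically favoured tetrahedral geometry. → tetrahedral.
For [Rh(PMe₃)₄]⁺: Trimethylphosphine is neutral; balancing the +1 overall charge requires Rh(I). Group 9 minus oxidation state 1 gives a d⁸ configuration. A 4d d⁸ ion has a large crystal-field splitting; square planar leaves the high-energy d_{x²−y²} orbital empty and maximises CFSE. → square planar.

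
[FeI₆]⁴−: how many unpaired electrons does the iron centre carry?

Summing ligand charges against the −4 overall charge gives an oxidation state of +2 for iron.
Iron is a group-8 element; Fe(II) is therefore d⁶.
The spin state decides the count: Iodide is a weak-field ligand for a first-row metal, so the complex is high-spin.
An octahedral high-spin d⁶ ion is t₂g⁴e_g², giving 4 unpaired electrons.

4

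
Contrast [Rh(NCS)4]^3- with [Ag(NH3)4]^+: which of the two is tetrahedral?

For [Rh(NCS)4]^3-: Ligand charges: each isothiocyanate is −1. With an overall charge of −3 the rhodium centre must be in the +1 oxidation state. Group 9 minus oxidation state 1 gives a d⁸ configuration. A 4d d⁸ ion has a large crystal-field splitting; square planar leaves the high-energy d_{x²−y²} orbital empty and maximises CFSE. → square planar.
For [Ag(NH3)4]^+: Ligand charges: ammonia is neutral. With an overall charge of +1 the silver centre must be in the +1 oxidation state. Group 11 minus oxidation state 1 gives a d¹⁰ configuration. A d¹⁰ ion has no crystal-field stabilisation preference between square planar and tetrahedral, so four ligands adopt the sterically favoured tetrahedral geometry. → tetrahedral.

[Ag(NH3)4]^+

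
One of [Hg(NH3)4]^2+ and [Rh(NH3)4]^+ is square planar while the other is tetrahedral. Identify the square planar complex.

[Rh(NH3)4]^+

For [Hg(NH3)4]^2+: Ligand charges: ammonia is neutral. With an overall charge of +2 the mercury centre must be in the +2 oxidation state. Mercury is a group-12 element; Hg(II) is therefore d¹⁰. A d¹⁰ ion has no crystal-field stabilisation preference between square planar and tetrahedral, so four ligands adopt the sterically favoured tetrahedral geometry. → tetrahedral.
For [Rh(NH3)4]^+: Ligand charges: ammonia is neutral. With an overall charge of +1 the rhodium centre must be in the +1 oxidation state. Rh sits in group 9, so the d-electron count is 9 − 1 = 8. A 4d d⁸ ion has a large crystal-field splitting; square planar leaves the high-energy d_{x²−y²} orbital empty and maximises CFSE. → square planar.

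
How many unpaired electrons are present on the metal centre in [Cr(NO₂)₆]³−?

3 unpaired electrons

Summing ligand charges against the −3 overall charge gives an oxidation state of +3 for chromium.
Chromium is a group-6 element; Cr(III) is therefore d³.
In an octahedral field the d³ configuration is t₂g³e_g⁰ (only one arrangement possible), giving 3 unpaired electrons.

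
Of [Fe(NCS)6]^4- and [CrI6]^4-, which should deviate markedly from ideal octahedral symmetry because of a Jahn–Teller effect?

[Fe(NCS)6]^4-: Ligand charges: each isothiocyanate is −1. With an overall charge of −4 the iron centre must be in the +2 oxidation state. Fe sits in group 8, so the d-electron count is 8 − 2 = 6. Isothiocyanate is a weak-field ligand for a first-row metal, so the complex is high-spin. The d⁶ configuration leaves the e_g set evenly filled (or empty) — no strong Jahn–Teller driving force.
[CrI6]^4-: Each iodide is −1; balancing the −4 overall charge requires Cr(II). Chromium is a group-6 element; Cr(II) is therefore d⁴. Iodide is a weak-field ligand for a first-row metal, so the complex is high-spin. The t₂g³e_g¹ (high-spin) configuration has an unevenly filled e_g set; the Jahn–Teller theorem predicts a tetragonal distortion (typically axial elongation) to lift the degeneracy.

[CrI6]^4-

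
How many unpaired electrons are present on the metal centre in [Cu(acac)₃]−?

Each acetylacetonate is −1; balancing the −1 overall charge requires Cu(II).
Group 11 minus oxidation state 2 gives a d⁹ configuration.
Counting donor atoms: 3×acetylacetonate (bidentate) → 6 donors. Coordination number = 6.
In an octahedral field the d⁹ configuration is t₂g⁶e_g³ (only one arrangement possible), giving 1 unpaired electron.

1 unpaired electron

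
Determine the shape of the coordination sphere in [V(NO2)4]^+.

tetrahedral

Summing ligand charges against the +1 overall charge gives an oxidation state of +5 for vanadium.
Group 5 minus oxidation state 5 gives a d⁰ configuration.
With 4 monodentate ligands the coordination number is 4.
A d⁰ ion has no crystal-field stabilisation preference between square planar and tetrahedral, so four ligands adopt the sterically favoured tetrahedral geometry.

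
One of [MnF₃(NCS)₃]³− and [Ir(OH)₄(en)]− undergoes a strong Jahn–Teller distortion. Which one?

[MnF₃(NCS)₃]³−: Summing ligand charges against the −3 overall charge gives an oxidation state of +3 for manganese. Mn sits in group 7, so the d-electron count is 7 − 3 = 4. Fluoride and isothiocyanate are weak-field ligands for a first-row metal, so the complex is high-spin. The t₂g³e_g¹ (high-spin) configuration has an unevenly filled e_g set; the Jahn–Teller theorem predicts a tetragonal distortion (typically axial elongation) to lift the degeneracy.
[Ir(OH)₄(en)]−: Each hydroxide is −1; ethylenediamine is neutral; balancing the −1 overall charge requires Ir(III). Iridium is a group-9 element; Ir(III) is therefore d⁶. A 5d ion has a large Δₒ and is invariably low-spin. The d⁶ configuration leaves the e_g set evenly filled (or empty) — no strong Jahn–Teller driving force.

[MnF₃(NCS)₃]³−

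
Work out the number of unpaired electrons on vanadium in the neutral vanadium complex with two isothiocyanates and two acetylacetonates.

Each isothiocyanate is −1; each acetylacetonate is −1; balancing the 0 overall charge requires V(IV).
Vanadium is a group-5 element; V(IV) is therefore d¹.
Counting donor atoms: 2×isothiocyanate (monodentate) → 2 donors; 2×acetylacetonate (bidentate) → 4 donors. Coordination number = 6.
In an octahedral field the d¹ configuration is t₂g¹e_g⁰ (only one arrangement possible), giving 1 unpaired electron.

1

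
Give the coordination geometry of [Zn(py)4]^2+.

Ligand charges: pyridine is neutral. With an overall charge of +2 the zinc centre must be in the +2 oxidation state.
Group 12 minus oxidation state 2 gives a d¹⁰ configuration.
Coordination number: 4.
A d¹⁰ ion has no crystal-field stabilisation preference between square planar and tetrahedral, so four ligands adopt the sterically favoured tetrahedral geometry.

tetrahedral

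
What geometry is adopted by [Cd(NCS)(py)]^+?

linear

Ligand charges: each isothiocyanate is −1; pyridine is neutral. With an overall charge of +1 the cadmium centre must be in the +2 oxidation state.
Cadmium is a group-12 element; Cd(II) is therefore d¹⁰.
Coordination number: 2.
A d¹⁰ ion with only two ligands adopts a linear arrangement (sp hybridisation; no CFSE preference).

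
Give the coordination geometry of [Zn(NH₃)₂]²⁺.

Ammonia is neutral; balancing the +2 overall charge requires Zn(II).
Group 12 minus oxidation state 2 gives a d¹⁰ configuration.
Coordination number: 2.
A d¹⁰ ion with only two ligands adopts a linear arrangement (sp hybridisation; no CFSE preference).

linear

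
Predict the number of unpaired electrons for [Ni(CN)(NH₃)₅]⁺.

2 unpaired electrons

Ligand charges: each cyanide is −1; ammonia is neutral. With an overall charge of +1 the nickel centre must be in the +2 oxidation state.
Nickel is a group-10 element; Ni(II) is therefore d⁸.
In an octahedral field the d⁸ configuration is t₂g⁶e_g² (only one arrangement possible), giving 2 unpaired electrons.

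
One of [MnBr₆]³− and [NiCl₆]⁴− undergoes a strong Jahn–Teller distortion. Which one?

[MnBr₆]³−: Ligand charges: each bromide is −1. With an overall charge of −3 the manganese centre must be in the +3 oxidation state. Manganese is a group-7 element; Mn(III) is therefore d⁴. Bromide is a weak-field ligand for a first-row metal, so the complex is high-spin. The t₂g³e_g¹ (high-spin) configuration has an unevenly filled e_g set; the Jahn–Teller theorem predicts a tetragonal distortion (typically axial elongation) to lift the degeneracy.
[NiCl₆]⁴−: Ligand charges: each chloride is −1. With an overall charge of −4 the nickel centre must be in the +2 oxidation state. Nickel is a group-10 element; Ni(II) is therefore d⁸. The d⁸ configuration leaves the e_g set evenly filled (or empty) — no strong Jahn–Teller driving force.

[MnBr₆]³−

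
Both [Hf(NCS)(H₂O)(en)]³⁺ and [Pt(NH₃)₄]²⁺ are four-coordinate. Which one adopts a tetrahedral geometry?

[Hf(NCS)(H₂O)(en)]³⁺

For [Hf(NCS)(H₂O)(en)]³⁺: Ligand charges: each isothiocyanate is −1; water is neutral; ethylenediamine is neutral. With an overall charge of +3 the hafnium centre must be in the +4 oxidation state. Hafnium is a group-4 element; Hf(IV) is therefore d⁰. A d⁰ ion has no crystal-field stabilisation preference between square planar and tetrahedral, so four ligands adopt the sterically favoured tetrahedral geometry. → tetrahedral.
For [Pt(NH₃)₄]²⁺: Ligand charges: ammonia is neutral. With an overall charge of +2 the platinum centre must be in the +2 oxidation state. Pt sits in group 10, so the d-electron count is 10 − 2 = 8. A 5d d⁸ ion has a large crystal-field splitting; square planar leaves the high-energy d_{x²−y²} orbital empty and maximises CFSE. → square planar.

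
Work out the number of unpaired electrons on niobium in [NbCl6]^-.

0

Each chloride is −1; balancing the −1 overall charge requires Nb(V).
Niobium is a group-5 element; Nb(V) is therefore d⁰.
In an octahedral field the d⁰ configuration is t₂g⁰e_g⁰, giving 0 unpaired electrons.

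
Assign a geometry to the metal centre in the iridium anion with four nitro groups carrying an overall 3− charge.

Summing ligand charges against the −3 overall charge gives an oxidation state of +1 for iridium.
Iridium is a group-9 element; Ir(I) is therefore d⁸.
With 4 monodentate ligands the coordination number is 4.
A 5d d⁸ ion has a large crystal-field splitting; square planar leaves the high-energy d_{x²−y²} orbital empty and maximises CFSE.

square planar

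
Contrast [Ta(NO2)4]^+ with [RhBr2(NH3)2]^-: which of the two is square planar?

For [Ta(NO2)4]^+: Summing ligand charges against the +1 overall charge gives an oxidation state of +5 for tantalum. Tantalum is a group-5 element; Ta(V) is therefore d⁰. A d⁰ ion has no crystal-field stabilisation preference between square planar and tetrahedral, so four ligands adopt the sterically favoured tetrahedral geometry. → tetrahedral.
For [RhBr2(NH3)2]^-: Each bromide is −1; ammonia is neutral; balancing the −1 overall charge requires Rh(I). Rhodium is a group-9 element; Rh(I) is therefore d⁸. A 4d d⁸ ion has a large crystal-field splitting; square planar leaves the high-energy d_{x²−y²} orbital empty and maximises CFSE. → square planar.

[RhBr2(NH3)2]^-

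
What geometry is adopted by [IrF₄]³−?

Summing ligand charges against the −3 overall charge gives an oxidation state of +1 for iridium.
Iridium is a group-9 element; Ir(I) is therefore d⁸.
Coordination number: 4.
A 5d d⁸ ion has a large crystal-field splitting; square planar leaves the high-energy d_{x²−y²} orbital empty and maximises CFSE.

square planar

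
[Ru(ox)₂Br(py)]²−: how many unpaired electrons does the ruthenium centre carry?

1 unpaired electron

Each oxalate is −2; each bromide is −1; pyridine is neutral; balancing the −2 overall charge requires Ru(III).
Ruthenium is a group-8 element; Ru(III) is therefore d⁵.
Counting donor atoms: 2×oxalate (bidentate) → 4 donors; 1×bromide (monodentate) → 1 donor; 1×pyridine (monodentate) → 1 donor. Coordination number = 6.
The spin state decides the count: a 4d ion has a large Δₒ and is invariably low-spin.
An octahedral low-spin d⁵ ion is t₂g⁵e_g⁰, giving 1 unpaired electron.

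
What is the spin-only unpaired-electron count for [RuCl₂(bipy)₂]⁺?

1

Each chloride is −1; 2,2′-bipyridine is neutral; balancing the +1 overall charge requires Ru(III).
Ru sits in group 8, so the d-electron count is 8 − 3 = 5.
Counting donor atoms: 2×chloride (monodentate) → 2 donors; 2×2,2′-bipyridine (bidentate) → 4 donors. Coordination number = 6.
The spin state decides the count: a 4d ion has a large Δₒ and is invariably low-spin.
An octahedral low-spin d⁵ ion is t₂g⁵e_g⁰, giving 1 unpaired electron.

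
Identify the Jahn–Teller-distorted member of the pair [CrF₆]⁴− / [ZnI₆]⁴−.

[CrF₆]⁴−: Summing ligand charges against the −4 overall charge gives an oxidation state of +2 for chromium. Chromium is a group-6 element; Cr(II) is therefore d⁴. Fluoride is a weak-field ligand for a first-row metal, so the complex is high-spin. The t₂g³e_g¹ (high-spin) configuration has an unevenly filled e_g set; the Jahn–Teller theorem predicts a tetragonal distortion (typically axial elongation) to lift the degeneracy.
[ZnI₆]⁴−: Each iodide is −1; balancing the −4 overall charge requires Zn(II). Zn sits in group 12, so the d-electron count is 12 − 2 = 10. The d¹⁰ configuration leaves the e_g set evenly filled (or empty) — no strong Jahn–Teller driving force.

[CrF₆]⁴−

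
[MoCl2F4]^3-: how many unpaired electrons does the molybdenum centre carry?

3 unpaired electrons

Ligand charges: each chloride is −1; each fluoride is −1. With an overall charge of −3 the molybdenum centre must be in the +3 oxidation state.
Molybdenum is a group-6 element; Mo(III) is therefore d³.
In an octahedral field the d³ configuration is t₂g³e_g⁰ (only one arrangement possible), giving 3 unpaired electrons.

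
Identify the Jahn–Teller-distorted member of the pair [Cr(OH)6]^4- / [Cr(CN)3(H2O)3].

[Cr(OH)6]^4-: Summing ligand charges against the −4 overall charge gives an oxidation state of +2 for chromium. Cr sits in group 6, so the d-electron count is 6 − 2 = 4. Hydroxide is a weak-field ligand for a first-row metal, so the complex is high-spin. The t₂g³e_g¹ (high-spin) configuration has an unevenly filled e_g set; the Jahn–Teller theorem predicts a tetragonal distortion (typically axial elongation) to lift the degeneracy.
[Cr(CN)3(H2O)3]: Each cyanide is −1; water is neutral; balancing the 0 overall charge requires Cr(III). Cr sits in group 6, so the d-electron count is 6 − 3 = 3. The d³ configuration leaves the e_g set evenly filled (or empty) — no strong Jahn–Teller driving force.

[Cr(OH)6]^4-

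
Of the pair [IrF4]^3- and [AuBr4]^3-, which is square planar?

For [IrF4]^3-: Each fluoride is −1; balancing the −3 overall charge requires Ir(I). Group 9 minus oxidation state 1 gives a d⁸ configuration. A 5d d⁸ ion has a large crystal-field splitting; square planar leaves the high-energy d_{x²−y²} orbital empty and maximises CFSE. → square planar.
For [AuBr4]^3-: Ligand charges: each bromide is −1. With an overall charge of −3 the gold centre must be in the +1 oxidation state. Au sits in group 11, so the d-electron count is 11 − 1 = 10. A d¹⁰ ion has no crystal-field stabilisation preference between square planar and tetrahedral, so four ligands adopt the sterically favoured tetrahedral geometry. → tetrahedral.

[IrF4]^3-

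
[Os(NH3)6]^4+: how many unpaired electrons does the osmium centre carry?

2

Ammonia is neutral; balancing the +4 overall charge requires Os(IV).
Group 8 minus oxidation state 4 gives a d⁴ configuration.
The spin state decides the count: a 5d ion has a large Δₒ and is invariably low-spin.
An octahedral low-spin d⁴ ion is t₂g⁴e_g⁰, giving 2 unpaired electrons.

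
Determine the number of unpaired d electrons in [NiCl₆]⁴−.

2

Ligand charges: each chloride is −1. With an overall charge of −4 the nickel centre must be in the +2 oxidation state.
Group 10 minus oxidation state 2 gives a d⁸ configuration.
In an octahedral field the d⁸ configuration is t₂g⁶e_g² (only one arrangement possible), giving 2 unpaired electrons.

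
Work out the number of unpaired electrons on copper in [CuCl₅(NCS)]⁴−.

1

Each chloride is −1; each isothiocyanate is −1; balancing the −4 overall charge requires Cu(II).
Group 11 minus oxidation state 2 gives a d⁹ configuration.
In an octahedral field the d⁹ configuration is t₂g⁶e_g³ (only one arrangement possible), giving 1 unpaired electron.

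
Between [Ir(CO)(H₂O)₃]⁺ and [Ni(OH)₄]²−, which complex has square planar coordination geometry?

[Ir(CO)(H₂O)₃]⁺

For [Ir(CO)(H₂O)₃]⁺: Carbonyl is neutral; water is neutral; balancing the +1 overall charge requires Ir(I). Group 9 minus oxidation state 1 gives a d⁸ configuration. A 5d d⁸ ion has a large crystal-field splitting; square planar leaves the high-energy d_{x²−y²} orbital empty and maximises CFSE. → square planar.
For [Ni(OH)₄]²−: Ligand charges: each hydroxide is −1. With an overall charge of −2 the nickel centre must be in the +2 oxidation state. Group 10 minus oxidation state 2 gives a d⁸ configuration. Hydroxide is a weak-field ligand. With weak-field ligands the CFSE gain from square planar is small, so a 3d d⁸ ion takes the sterically preferred tetrahedral geometry. → tetrahedral.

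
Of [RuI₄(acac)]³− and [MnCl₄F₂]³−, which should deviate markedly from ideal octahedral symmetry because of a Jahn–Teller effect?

[MnCl₄F₂]³−

[RuI₄(acac)]³−: Summing ligand charges against the −3 overall charge gives an oxidation state of +2 for ruthenium. Ru sits in group 8, so the d-electron count is 8 − 2 = 6. A 4d ion has a large Δₒ and is invariably low-spin. The d⁶ configuration leaves the e_g set evenly filled (or empty) — no strong Jahn–Teller driving force.
[MnCl₄F₂]³−: Each chloride is −1; each fluoride is −1; balancing the −3 overall charge requires Mn(III). Manganese is a group-7 element; Mn(III) is therefore d⁴. Chloride and fluoride are weak-field ligands for a first-row metal, so the complex is high-spin. The t₂g³e_g¹ (high-spin) configuration has an unevenly filled e_g set; the Jahn–Teller theorem predicts a tetragonal distortion (typically axial elongation) to lift the degeneracy.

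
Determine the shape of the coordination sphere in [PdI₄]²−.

Ligand charges: each iodide is −1. With an overall charge of −2 the palladium centre must be in the +2 oxidation state.
Palladium is a group-10 element; Pd(II) is therefore d⁸.
With 4 monodentate ligands the coordination number is 4.
A 4d d⁸ ion has a large crystal-field splitting; square planar leaves the high-energy d_{x²−y²} orbital empty and maximises CFSE.

square planar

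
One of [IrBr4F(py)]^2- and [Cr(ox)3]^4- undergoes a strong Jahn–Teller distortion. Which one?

[IrBr4F(py)]^2-: Ligand charges: each bromide is −1; each fluoride is −1; pyridine is neutral. With an overall charge of −2 the iridium centre must be in the +3 oxidation state. Iridium is a group-9 element; Ir(III) is therefore d⁶. A 5d ion has a large Δₒ and is invariably low-spin. The d⁶ configuration leaves the e_g set evenly filled (or empty) — no strong Jahn–Teller driving force.
[Cr(ox)3]^4-: Summing ligand charges against the −4 overall charge gives an oxidation state of +2 for chromium. Group 6 minus oxidation state 2 gives a d⁴ configuration. Oxalate is a weak-field ligand for a first-row metal, so the complex is high-spin. The t₂g³e_g¹ (high-spin) configuration has an unevenly filled e_g set; the Jahn–Teller theorem predicts a tetragonal distortion (typically axial elongation) to lift the degeneracy.

[Cr(ox)3]^4-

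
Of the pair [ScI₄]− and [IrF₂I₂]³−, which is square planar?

[IrF₂I₂]³−

For [ScI₄]−: Summing ligand charges against the −1 overall charge gives an oxidation state of +3 for scandium. Scandium is a group-3 element; Sc(III) is therefore d⁰. A d⁰ ion has no crystal-field stabilisation preference between square planar and tetrahedral, so four ligands adopt the sterically favoured tetrahedral geometry. → tetrahedral.
For [IrF₂I₂]³−: Each fluoride is −1; each iodide is −1; balancing the −3 overall charge requires Ir(I). Group 9 minus oxidation state 1 gives a d⁸ configuration. A 5d d⁸ ion has a large crystal-field splitting; square planar leaves the high-energy d_{x²−y²} orbital empty and maximises CFSE. → square planar.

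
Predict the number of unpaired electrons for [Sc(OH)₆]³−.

Ligand charges: each hydroxide is −1. With an overall charge of −3 the scandium centre must be in the +3 oxidation state.
Group 3 minus oxidation state 3 gives a d⁰ configuration.
In an octahedral field the d⁰ configuration is t₂g⁰e_g⁰, giving 0 unpaired electrons.

0 unpaired electrons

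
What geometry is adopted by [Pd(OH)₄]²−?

Summing ligand charges against the −2 overall charge gives an oxidation state of +2 for palladium.
Group 10 minus oxidation state 2 gives a d⁸ configuration.
With 4 monodentate ligands the coordination number is 4.
A 4d d⁸ ion has a large crystal-field splitting; square planar leaves the high-energy d_{x²−y²} orbital empty and maximises CFSE.

square planar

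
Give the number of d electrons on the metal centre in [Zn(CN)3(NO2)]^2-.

Each cyanide is −1; each nitro (N-bound nitrite) is −1; balancing the −2 overall charge requires Zn(II).
Group 12 minus oxidation state 2 gives a d¹⁰ configuration.

d¹⁰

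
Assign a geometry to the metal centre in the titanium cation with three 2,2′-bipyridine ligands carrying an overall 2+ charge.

2,2′-bipyridine is neutral; balancing the +2 overall charge requires Ti(II).
Titanium is a group-4 element; Ti(II) is therefore d².
Counting donor atoms: 3×2,2′-bipyridine (bidentate) → 6 donors. Coordination number = 6.
Six donors around a single metal centre give an octahedral coordination sphere.

octahedral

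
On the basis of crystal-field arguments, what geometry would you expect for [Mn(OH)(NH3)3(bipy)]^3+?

octahedral

Ligand charges: each hydroxide is −1; ammonia is neutral; 2,2′-bipyridine is neutral. With an overall charge of +3 the manganese centre must be in the +4 oxidation state.
Manganese is a group-7 element; Mn(IV) is therefore d³.
Counting donor atoms: 1×hydroxide (monodentate) → 1 donor; 3×ammonia (monodentate) → 3 donors; 1×2,2′-bipyridine (bidentate) → 2 donors. Coordination number = 6.
Six donors around a single metal centre give an octahedral coordination sphere.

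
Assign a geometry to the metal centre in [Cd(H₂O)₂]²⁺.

linear

Water is neutral; balancing the +2 overall charge requires Cd(II).
Cd sits in group 12, so the d-electron count is 12 − 2 = 10.
Coordination number: 2.
A d¹⁰ ion with only two ligands adopts a linear arrangement (sp hybridisation; no CFSE preference).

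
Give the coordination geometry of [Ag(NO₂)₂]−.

Summing ligand charges against the −1 overall charge gives an oxidation state of +1 for silver.
Group 11 minus oxidation state 1 gives a d¹⁰ configuration.
With 2 monodentate ligands the coordination number is 2.
A d¹⁰ ion with only two ligands adopts a linear arrangement (sp hybridisation; no CFSE preference).

linear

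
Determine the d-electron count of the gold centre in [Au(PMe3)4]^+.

d¹⁰

Summing ligand charges against the +1 overall charge gives an oxidation state of +1 for gold.
Gold is a group-11 element; Au(I) is therefore d¹⁰.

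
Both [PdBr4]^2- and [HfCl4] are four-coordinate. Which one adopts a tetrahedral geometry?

[HfCl4]

For [PdBr4]^2-: Summing ligand charges against the −2 overall charge gives an oxidation state of +2 for palladium. Group 10 minus oxidation state 2 gives a d⁸ configuration. A 4d d⁸ ion has a large crystal-field splitting; square planar leaves the high-energy d_{x²−y²} orbital empty and maximises CFSE. → square planar.
For [HfCl4]: Ligand charges: each chloride is −1. With an overall charge of 0 the hafnium centre must be in the +4 oxidation state. Hf sits in group 4, so the d-electron count is 4 − 4 = 0. A d⁰ ion has no crystal-field stabilisation preference between square planar and tetrahedral, so four ligands adopt the sterically favoured tetrahedral geometry. → tetrahedral.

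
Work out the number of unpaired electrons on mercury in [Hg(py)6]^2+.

Summing ligand charges against the +2 overall charge gives an oxidation state of +2 for mercury.
Hg sits in group 12, so the d-electron count is 12 − 2 = 10.
In an octahedral field the d¹⁰ configuration is t₂g⁶e_g⁴, giving 0 unpaired electrons.

0 unpaired electrons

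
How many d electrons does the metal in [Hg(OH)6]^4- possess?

d10

Summing ligand charges against the −4 overall charge gives an oxidation state of +2 for mercury.
Group 12 minus oxidation state 2 gives a d¹⁰ configuration.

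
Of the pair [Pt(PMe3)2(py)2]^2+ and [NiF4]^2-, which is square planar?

[Pt(PMe3)2(py)2]^2+

For [Pt(PMe3)2(py)2]^2+: Ligand charges: trimethylphosphine is neutral; pyridine is neutral. With an overall charge of +2 the platinum centre must be in the +2 oxidation state. Platinum is a group-10 element; Pt(II) is therefore d⁸. A 5d d⁸ ion has a large crystal-field splitting; square planar leaves the high-energy d_{x²−y²} orbital empty and maximises CFSE. → square planar.
For [NiF4]^2-: Summing ligand charges against the −2 overall charge gives an oxidation state of +2 for nickel. Ni sits in group 10, so the d-electron count is 10 − 2 = 8. Fluoride is a weak-field ligand. With weak-field ligands the CFSE gain from square planar is small, so a 3d d⁸ ion takes the sterically preferred tetrahedral geometry. → tetrahedral.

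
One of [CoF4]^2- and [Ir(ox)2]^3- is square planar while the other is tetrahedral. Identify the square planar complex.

[Ir(ox)2]^3-

For [CoF4]^2-: Ligand charges: each fluoride is −1. With an overall charge of −2 the cobalt centre must be in the +2 oxidation state. Group 9 minus oxidation state 2 gives a d⁷ configuration. For a high-spin 3d d⁷ ion with weak-field ligands the small Δₜ gives little square-planar CFSE advantage, so four ligands adopt the sterically favoured tetrahedral geometry. → tetrahedral.
For [Ir(ox)2]^3-: Ligand charges: each oxalate is −2. With an overall charge of −3 the iridium centre must be in the +1 oxidation state. Group 9 minus oxidation state 1 gives a d⁸ configuration. A 5d d⁸ ion has a large crystal-field splitting; square planar leaves the high-energy d_{x²−y²} orbital empty and maximises CFSE. → square planar.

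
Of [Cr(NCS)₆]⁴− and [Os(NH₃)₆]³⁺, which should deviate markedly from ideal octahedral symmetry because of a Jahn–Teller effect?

[Cr(NCS)₆]⁴−

[Cr(NCS)₆]⁴−: Summing ligand charges against the −4 overall charge gives an oxidation state of +2 for chromium. Group 6 minus oxidation state 2 gives a d⁴ configuration. Isothiocyanate is a weak-field ligand for a first-row metal, so the complex is high-spin. The t₂g³e_g¹ (high-spin) configuration has an unevenly filled e_g set; the Jahn–Teller theorem predicts a tetragonal distortion (typically axial elongation) to lift the degeneracy.
[Os(NH₃)₆]³⁺: Ammonia is neutral; balancing the +3 overall charge requires Os(III). Osmium is a group-8 element; Os(III) is therefore d⁵. A 5d ion has a large Δₒ and is invariably low-spin. The d⁵ configuration leaves the e_g set evenly filled (or empty) — no strong Jahn–Teller driving force.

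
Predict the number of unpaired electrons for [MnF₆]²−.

3

Each fluoride is −1; balancing the −2 overall charge requires Mn(IV).
Mn sits in group 7, so the d-electron count is 7 − 4 = 3.
In an octahedral field the d³ configuration is t₂g³e_g⁰ (only one arrangement possible), giving 3 unpaired electrons.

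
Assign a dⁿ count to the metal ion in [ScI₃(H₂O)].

d⁰

Each iodide is −1; water is neutral; balancing the 0 overall charge requires Sc(III).
Group 3 minus oxidation state 3 gives a d⁰ configuration.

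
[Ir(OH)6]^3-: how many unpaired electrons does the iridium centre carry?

0

Ligand charges: each hydroxide is −1. With an overall charge of −3 the iridium centre must be in the +3 oxidation state.
Ir sits in group 9, so the d-electron count is 9 − 3 = 6.
The spin state decides the count: a 5d ion has a large Δₒ and is invariably low-spin.
An octahedral low-spin d⁶ ion is t₂g⁶e_g⁰, giving 0 unpaired electrons.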